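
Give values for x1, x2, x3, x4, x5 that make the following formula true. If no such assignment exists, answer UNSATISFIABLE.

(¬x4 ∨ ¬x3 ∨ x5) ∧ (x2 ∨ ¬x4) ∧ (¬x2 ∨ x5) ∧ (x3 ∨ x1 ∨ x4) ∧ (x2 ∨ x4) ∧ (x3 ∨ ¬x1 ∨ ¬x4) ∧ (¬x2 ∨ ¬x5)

Branch on x2: set x2 = True.
(x5) alone gives x5 = True.
That conflicts with the unit clause (¬x5).
Backtrack on x2: now try x2 = False.
(¬x4) alone gives x4 = False.
That conflicts with the unit clause (x4).
Either choice for x2 ends in contradiction.

UNSATISFIABLE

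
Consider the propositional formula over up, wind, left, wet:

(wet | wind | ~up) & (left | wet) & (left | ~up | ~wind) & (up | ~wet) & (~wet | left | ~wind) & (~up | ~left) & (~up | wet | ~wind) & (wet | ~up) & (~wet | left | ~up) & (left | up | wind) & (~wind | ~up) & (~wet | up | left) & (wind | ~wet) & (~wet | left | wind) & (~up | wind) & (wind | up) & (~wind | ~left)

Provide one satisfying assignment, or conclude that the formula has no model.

Branch on left: set left = 1.
(~up) alone gives up = 0.
(~wet) alone gives wet = 0.
(wind) alone gives wind = 1.
But (~wind) is also a unit clause — contradiction.
So left must be the other value — set left = 0.
(wet) alone gives wet = 1.
(up) alone gives up = 1.
But (~up) is also a unit clause — contradiction.
Neither left = 1 nor left = 0 works.

UNSATISFIABLE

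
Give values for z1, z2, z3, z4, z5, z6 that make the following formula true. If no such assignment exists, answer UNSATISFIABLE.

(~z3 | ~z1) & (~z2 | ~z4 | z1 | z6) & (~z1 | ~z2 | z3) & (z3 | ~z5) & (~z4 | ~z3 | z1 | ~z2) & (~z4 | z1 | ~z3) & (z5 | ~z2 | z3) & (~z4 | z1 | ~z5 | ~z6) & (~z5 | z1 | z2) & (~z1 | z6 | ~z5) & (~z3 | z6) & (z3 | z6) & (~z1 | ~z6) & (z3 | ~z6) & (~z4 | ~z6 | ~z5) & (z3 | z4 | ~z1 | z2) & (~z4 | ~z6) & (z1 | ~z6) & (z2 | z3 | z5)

Try z3 = 0.
Unit clause (~z5) forces z5 = 0.
Unit clause (~z2) forces z2 = 0.
But (z2) is also a unit clause — contradiction.
Undo z3 and try z3 = 1.
Unit clause (~z1) forces z1 = 0.
Unit clause (~z4) forces z4 = 0.
Unit clause (z6) forces z6 = 1.
But (~z6) is also a unit clause — contradiction.
Either choice for z3 ends in contradiction.

UNSATISFIABLE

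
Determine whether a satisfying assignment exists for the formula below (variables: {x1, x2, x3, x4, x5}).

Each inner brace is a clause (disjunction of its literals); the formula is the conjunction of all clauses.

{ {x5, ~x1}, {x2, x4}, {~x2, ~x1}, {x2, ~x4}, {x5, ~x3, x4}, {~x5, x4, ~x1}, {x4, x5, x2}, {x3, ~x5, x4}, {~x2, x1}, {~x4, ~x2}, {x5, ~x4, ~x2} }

Try x5 = 1.
Try x2 = 1.
(~x1) alone gives x1 = 0.
Now (x1) is unsatisfied and unit — conflict.
So x2 must be the other value — set x2 = 0.
(x4) alone gives x4 = 1.
Now (~x4) is unsatisfied and unit — conflict.
Both values of x2 lead to a conflict.
So x5 must be the other value — set x5 = 0.
(~x1) alone gives x1 = 0.
(~x2) alone gives x2 = 0.
(x4) alone gives x4 = 1.
Now (~x4) is unsatisfied and unit — conflict.
Both values of x5 lead to a conflict.
No assignment satisfies every clause.

No, unsatisfiable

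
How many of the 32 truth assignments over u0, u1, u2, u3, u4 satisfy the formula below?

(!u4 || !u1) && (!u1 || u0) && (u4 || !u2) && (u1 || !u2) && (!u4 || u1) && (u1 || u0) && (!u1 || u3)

3

There are 2^5 = 32 truth assignments over (u0, u1, u2, u3, u4).
Split on u4. With u4 = true, the clauses containing u4 are satisfied and !u4 drops from the rest; 0 of the 2^4 = 16 assignments to the other variables satisfy what remains.
With u4 = false, by the same count on the reduced clause set, 3 assignments work.
(One model: u0=T, u1=F, u2=F, u3=F, u4=F.)
Total: 0 + 3 = 3.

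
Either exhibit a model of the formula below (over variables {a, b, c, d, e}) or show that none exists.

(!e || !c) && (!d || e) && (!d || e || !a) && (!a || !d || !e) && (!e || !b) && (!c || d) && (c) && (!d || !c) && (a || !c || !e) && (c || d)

The clause (c) is unit, so c = true.
The clause (!e) is unit, so e = false.
The clause (!d) is unit, so d = false.
That conflicts with the unit clause (d).

UNSATISFIABLE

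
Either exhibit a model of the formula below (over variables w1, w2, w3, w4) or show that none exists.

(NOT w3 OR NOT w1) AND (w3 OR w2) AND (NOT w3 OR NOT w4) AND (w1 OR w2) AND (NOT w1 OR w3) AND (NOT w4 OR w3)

w1=false,  w2=true,  w3=false,  w4=false

Case w3 = false:
(w2) alone gives w2 = true.
(NOT w1) alone gives w1 = false.
(NOT w4) alone gives w4 = false.
This assignment satisfies each clause.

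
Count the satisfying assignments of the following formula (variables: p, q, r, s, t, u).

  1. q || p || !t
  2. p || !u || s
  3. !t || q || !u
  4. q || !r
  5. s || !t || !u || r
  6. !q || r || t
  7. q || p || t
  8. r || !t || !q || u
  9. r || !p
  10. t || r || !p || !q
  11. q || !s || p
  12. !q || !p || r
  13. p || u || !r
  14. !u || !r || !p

There are 2^6 = 64 truth assignments over (p, q, r, s, t, u).
Split on p. With p = true, the clauses containing p are satisfied and !p drops from the rest; 4 of the 2^5 = 32 assignments to the other variables satisfy what remains.
With p = false, by the same count on the reduced clause set, 3 assignments work.
Total: 4 + 3 = 7.

7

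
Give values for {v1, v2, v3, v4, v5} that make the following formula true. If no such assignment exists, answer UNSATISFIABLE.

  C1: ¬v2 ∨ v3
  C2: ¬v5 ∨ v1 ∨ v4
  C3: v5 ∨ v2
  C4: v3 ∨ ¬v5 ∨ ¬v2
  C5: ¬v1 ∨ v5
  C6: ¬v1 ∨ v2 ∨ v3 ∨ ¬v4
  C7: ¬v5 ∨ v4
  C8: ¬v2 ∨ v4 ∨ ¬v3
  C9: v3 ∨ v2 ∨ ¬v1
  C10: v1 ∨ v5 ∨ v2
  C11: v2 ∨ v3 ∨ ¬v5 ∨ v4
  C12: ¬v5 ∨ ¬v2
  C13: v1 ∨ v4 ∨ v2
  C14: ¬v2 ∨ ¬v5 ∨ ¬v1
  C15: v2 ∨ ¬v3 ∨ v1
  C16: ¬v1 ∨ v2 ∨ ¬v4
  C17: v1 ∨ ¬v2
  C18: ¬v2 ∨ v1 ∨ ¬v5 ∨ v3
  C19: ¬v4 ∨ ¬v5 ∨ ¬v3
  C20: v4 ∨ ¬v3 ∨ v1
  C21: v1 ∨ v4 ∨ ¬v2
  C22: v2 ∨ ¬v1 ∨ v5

v1: False; v2: False; v3: False; v4: True; v5: True

Branch on v2: set v2 = False.
The clause (v5) is unit, so v5 = True.
The clause (v4) is unit, so v4 = True.
The clause (¬v1) is unit, so v1 = False.
The clause (¬v3) is unit, so v3 = False.
This assignment satisfies each clause.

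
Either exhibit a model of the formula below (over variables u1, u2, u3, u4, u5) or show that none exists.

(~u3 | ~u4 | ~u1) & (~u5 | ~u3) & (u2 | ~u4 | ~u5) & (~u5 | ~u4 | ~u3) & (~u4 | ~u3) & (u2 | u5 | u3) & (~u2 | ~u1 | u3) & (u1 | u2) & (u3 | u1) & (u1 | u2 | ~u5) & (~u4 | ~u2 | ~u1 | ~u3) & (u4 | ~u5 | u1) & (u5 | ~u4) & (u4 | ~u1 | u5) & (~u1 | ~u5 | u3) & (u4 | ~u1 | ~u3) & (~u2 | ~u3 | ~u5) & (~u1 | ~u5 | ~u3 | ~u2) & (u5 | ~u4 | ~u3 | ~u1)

u1: 0; u2: 1; u3: 1; u4: 0; u5: 0

Try u5 = 0.
(~u4) alone gives u4 = 0.
(~u1) alone gives u1 = 0.
(u2) alone gives u2 = 1.
(u3) alone gives u3 = 1.
Every clause now holds.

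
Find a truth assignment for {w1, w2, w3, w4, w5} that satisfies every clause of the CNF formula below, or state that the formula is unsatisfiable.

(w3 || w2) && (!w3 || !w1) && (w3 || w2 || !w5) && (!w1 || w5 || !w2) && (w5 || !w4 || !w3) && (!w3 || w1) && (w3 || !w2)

UNSATISFIABLE

Try w3 = true.
The clause (!w1) is unit, so w1 = false.
Now (w1) is unsatisfied and unit — conflict.
So w3 must be the other value — set w3 = false.
The clause (w2) is unit, so w2 = true.
Now (!w2) is unsatisfied and unit — conflict.
Both values of w3 lead to a conflict.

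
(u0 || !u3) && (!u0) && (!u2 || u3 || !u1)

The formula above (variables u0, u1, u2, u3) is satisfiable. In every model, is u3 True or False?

False

Suppose u3 = true.
(u0) alone gives u0 = true.
That conflicts with the unit clause (!u0).
So every satisfying assignment has u3 = False.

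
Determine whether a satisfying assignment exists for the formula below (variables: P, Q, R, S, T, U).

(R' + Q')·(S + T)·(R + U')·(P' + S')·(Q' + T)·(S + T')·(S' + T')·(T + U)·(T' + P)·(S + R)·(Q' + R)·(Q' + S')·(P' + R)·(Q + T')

Satisfiable

Try R = 1.
(Q') alone gives Q = 0.
(T') alone gives T = 0.
(S) alone gives S = 1.
(P') alone gives P = 0.
(U) alone gives U = 1.
All clauses are satisfied.
A satisfying assignment: P: 0, Q: 0, R: 1, S: 1, T: 0, U: 1.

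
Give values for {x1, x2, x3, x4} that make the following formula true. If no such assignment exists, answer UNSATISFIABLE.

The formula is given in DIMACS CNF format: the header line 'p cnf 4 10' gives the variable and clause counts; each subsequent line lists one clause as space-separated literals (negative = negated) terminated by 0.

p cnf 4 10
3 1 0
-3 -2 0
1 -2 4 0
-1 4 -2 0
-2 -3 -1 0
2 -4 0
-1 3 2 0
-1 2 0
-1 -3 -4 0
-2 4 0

x1=True,  x2=True,  x3=False,  x4=True

Suppose x3 = False.
Unit clause (x1) forces x1 = True.
Unit clause (x2) forces x2 = True.
Unit clause (x4) forces x4 = True.
Every clause now holds.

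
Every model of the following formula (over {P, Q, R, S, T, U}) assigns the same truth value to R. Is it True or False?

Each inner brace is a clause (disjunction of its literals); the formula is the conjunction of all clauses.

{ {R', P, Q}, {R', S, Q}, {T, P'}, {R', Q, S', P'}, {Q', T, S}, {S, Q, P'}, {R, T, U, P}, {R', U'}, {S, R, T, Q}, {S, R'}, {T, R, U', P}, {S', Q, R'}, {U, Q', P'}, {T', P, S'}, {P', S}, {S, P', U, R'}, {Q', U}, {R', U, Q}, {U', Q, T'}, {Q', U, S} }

False

Suppose R = 1.
Unit clause (U') forces U = 0.
Unit clause (S) forces S = 1.
Unit clause (Q) forces Q = 1.
But (Q') is also a unit clause — contradiction.
So every satisfying assignment has R = False.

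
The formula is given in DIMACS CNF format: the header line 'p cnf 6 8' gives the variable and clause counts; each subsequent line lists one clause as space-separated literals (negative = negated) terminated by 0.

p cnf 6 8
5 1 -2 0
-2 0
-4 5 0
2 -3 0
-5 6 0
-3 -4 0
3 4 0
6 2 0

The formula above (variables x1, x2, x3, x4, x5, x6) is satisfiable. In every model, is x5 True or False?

Suppose x5 = False.
Unit clause (¬x2) forces x2 = False.
Unit clause (¬x4) forces x4 = False.
Unit clause (¬x3) forces x3 = False.
That conflicts with the unit clause (x3).
So every satisfying assignment has x5 = True.

True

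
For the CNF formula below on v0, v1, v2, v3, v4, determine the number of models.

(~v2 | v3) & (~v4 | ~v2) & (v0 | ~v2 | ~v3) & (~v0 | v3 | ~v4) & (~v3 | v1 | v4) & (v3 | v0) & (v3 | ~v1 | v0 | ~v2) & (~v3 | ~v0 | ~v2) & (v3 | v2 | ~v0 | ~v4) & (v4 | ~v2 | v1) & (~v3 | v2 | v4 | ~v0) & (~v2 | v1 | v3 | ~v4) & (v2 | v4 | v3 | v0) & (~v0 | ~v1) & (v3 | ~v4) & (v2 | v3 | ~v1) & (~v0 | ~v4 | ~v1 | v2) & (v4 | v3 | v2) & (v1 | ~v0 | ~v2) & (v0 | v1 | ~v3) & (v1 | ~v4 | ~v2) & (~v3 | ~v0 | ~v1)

3

There are 2^5 = 32 truth assignments over (v0, v1, v2, v3, v4).
Split on v1. With v1 = 1, the clauses containing v1 are satisfied and ~v1 drops from the rest; 2 of the 2^4 = 16 assignments to the other variables satisfy what remains.
With v1 = 0, by the same count on the reduced clause set, 1 assignment works.
Total: 2 + 1 = 3.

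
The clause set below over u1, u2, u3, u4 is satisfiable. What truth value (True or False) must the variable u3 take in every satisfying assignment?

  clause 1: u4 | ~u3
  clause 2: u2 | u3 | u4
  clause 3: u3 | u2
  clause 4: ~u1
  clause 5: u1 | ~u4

Suppose u3 = 1.
Unit clause (u4) forces u4 = 1.
Unit clause (~u1) forces u1 = 0.
Now (u1) is unsatisfied and unit — conflict.
So every satisfying assignment has u3 = False.

False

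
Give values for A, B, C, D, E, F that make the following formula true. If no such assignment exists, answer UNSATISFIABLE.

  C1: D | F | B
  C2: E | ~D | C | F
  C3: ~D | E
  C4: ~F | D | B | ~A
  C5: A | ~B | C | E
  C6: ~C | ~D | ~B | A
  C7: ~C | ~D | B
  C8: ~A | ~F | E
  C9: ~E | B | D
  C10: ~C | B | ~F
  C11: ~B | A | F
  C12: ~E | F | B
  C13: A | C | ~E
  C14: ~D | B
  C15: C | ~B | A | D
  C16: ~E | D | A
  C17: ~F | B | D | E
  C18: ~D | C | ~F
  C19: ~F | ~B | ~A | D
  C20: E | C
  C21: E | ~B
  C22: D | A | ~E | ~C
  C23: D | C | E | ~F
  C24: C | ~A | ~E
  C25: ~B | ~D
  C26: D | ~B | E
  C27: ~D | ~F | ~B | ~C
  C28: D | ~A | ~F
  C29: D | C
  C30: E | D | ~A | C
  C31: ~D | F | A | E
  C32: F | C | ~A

A=1; B=1; C=1; D=0; E=1; F=0

Case D = 0:
The clause (C) is unit, so C = 1.
Case F = 0:
The clause (B) is unit, so B = 1.
The clause (A) is unit, so A = 1.
The clause (E) is unit, so E = 1.
This assignment satisfies each clause.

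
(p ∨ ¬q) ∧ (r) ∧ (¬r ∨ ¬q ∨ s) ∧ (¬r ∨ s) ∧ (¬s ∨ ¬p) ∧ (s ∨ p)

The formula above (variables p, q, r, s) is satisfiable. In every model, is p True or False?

False

Suppose p = True.
(r) alone gives r = True.
(s) alone gives s = True.
That conflicts with the unit clause (¬s).
So every satisfying assignment has p = False.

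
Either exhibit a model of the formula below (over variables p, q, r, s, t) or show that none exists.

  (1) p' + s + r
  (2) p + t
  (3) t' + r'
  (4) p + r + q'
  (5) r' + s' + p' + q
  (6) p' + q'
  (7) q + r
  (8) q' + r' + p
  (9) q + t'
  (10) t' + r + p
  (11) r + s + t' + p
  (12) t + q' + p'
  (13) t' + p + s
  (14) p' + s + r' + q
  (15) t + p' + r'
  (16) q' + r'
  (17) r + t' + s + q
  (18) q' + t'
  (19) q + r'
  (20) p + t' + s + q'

Try p = 1.
The clause (q') is unit, so q = 0.
The clause (r) is unit, so r = 1.
That conflicts with the unit clause (r').
Undo p and try p = 0.
The clause (t) is unit, so t = 1.
The clause (r') is unit, so r = 0.
That conflicts with the unit clause (r).
Neither p = 1 nor p = 0 works.

UNSATISFIABLE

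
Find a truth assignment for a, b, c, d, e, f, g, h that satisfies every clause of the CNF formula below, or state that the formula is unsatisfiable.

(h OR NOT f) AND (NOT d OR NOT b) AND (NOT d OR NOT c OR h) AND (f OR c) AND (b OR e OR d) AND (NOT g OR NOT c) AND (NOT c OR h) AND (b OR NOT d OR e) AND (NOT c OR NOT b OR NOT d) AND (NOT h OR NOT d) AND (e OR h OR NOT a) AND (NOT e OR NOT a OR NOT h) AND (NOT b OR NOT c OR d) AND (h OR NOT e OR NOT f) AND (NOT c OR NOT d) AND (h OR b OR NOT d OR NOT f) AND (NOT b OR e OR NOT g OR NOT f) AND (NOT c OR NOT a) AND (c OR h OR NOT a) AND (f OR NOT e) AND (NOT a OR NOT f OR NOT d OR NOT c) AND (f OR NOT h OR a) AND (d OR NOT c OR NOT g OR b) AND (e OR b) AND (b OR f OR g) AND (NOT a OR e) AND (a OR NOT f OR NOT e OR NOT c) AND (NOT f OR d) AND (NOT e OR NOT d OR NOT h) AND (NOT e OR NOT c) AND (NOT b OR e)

UNSATISFIABLE

Try h = true.
(NOT d) alone gives d = false.
(NOT f) alone gives f = false.
(c) alone gives c = true.
(NOT g) alone gives g = false.
(NOT b) alone gives b = false.
Now (b) is unsatisfied and unit — conflict.
So h must be the other value — set h = false.
(NOT f) alone gives f = false.
(c) alone gives c = true.
Now (NOT c) is unsatisfied and unit — conflict.
Both values of h lead to a conflict.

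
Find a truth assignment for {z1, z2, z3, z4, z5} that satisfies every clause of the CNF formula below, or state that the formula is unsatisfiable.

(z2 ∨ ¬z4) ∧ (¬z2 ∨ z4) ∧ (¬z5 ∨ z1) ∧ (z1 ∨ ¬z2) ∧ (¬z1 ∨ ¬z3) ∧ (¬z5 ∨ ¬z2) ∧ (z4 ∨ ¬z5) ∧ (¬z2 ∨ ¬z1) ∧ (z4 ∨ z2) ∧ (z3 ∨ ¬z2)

Try z2 = True.
The clause (z4) is unit, so z4 = True.
The clause (z1) is unit, so z1 = True.
That conflicts with the unit clause (¬z1).
That branch fails; take z2 = False instead.
The clause (¬z4) is unit, so z4 = False.
That conflicts with the unit clause (z4).
Both values of z2 lead to a conflict.

UNSATISFIABLE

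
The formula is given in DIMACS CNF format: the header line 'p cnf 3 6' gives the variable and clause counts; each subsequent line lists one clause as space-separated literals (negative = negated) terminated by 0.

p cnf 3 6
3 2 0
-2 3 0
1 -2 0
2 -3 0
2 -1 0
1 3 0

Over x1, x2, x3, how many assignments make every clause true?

There are 2^3 = 8 truth assignments over (x1, x2, x3).
Check each against the 6 clauses (columns in the order x1, x2, x3):
  F F F  ✗ fails (x3 ∨ x2)
  F F T  ✗ fails (x2 ∨ ¬x3)
  F T F  ✗ fails (¬x2 ∨ x3)
  F T T  ✗ fails (x1 ∨ ¬x2)
  T F F  ✗ fails (x3 ∨ x2)
  T F T  ✗ fails (x2 ∨ ¬x3)
  T T F  ✗ fails (¬x2 ∨ x3)
  T T T  ✓ satisfies all
1 of the 8 rows is a model.

1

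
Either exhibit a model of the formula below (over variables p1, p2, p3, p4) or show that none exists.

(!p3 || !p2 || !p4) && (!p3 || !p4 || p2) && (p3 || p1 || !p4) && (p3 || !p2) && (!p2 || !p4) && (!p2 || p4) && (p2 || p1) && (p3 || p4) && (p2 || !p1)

Branch on p3: set p3 = true.
Branch on p2: set p2 = false.
The clause (!p4) is unit, so p4 = false.
The clause (p1) is unit, so p1 = true.
Now (!p1) is unsatisfied and unit — conflict.
Undo p2 and try p2 = true.
The clause (!p4) is unit, so p4 = false.
Now (p4) is unsatisfied and unit — conflict.
Neither p2 = true nor p2 = false works.
Undo p3 and try p3 = false.
The clause (!p2) is unit, so p2 = false.
The clause (p1) is unit, so p1 = true.
Now (!p1) is unsatisfied and unit — conflict.
Neither p3 = true nor p3 = false works.

UNSATISFIABLE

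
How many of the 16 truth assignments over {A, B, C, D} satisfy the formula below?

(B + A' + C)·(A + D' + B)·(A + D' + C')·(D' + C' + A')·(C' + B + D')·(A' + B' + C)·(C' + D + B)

There are 2^4 = 16 truth assignments over (A, B, C, D).
Check each against the 7 clauses (columns in the order A, B, C, D):
  F F F F  ✓ satisfies all
  F F F T  ✗ fails (A + D' + B)
  F F T F  ✗ fails (C' + D + B)
  F F T T  ✗ fails (A + D' + B)
  F T F F  ✓ satisfies all
  F T F T  ✓ satisfies all
  F T T F  ✓ satisfies all
  F T T T  ✗ fails (A + D' + C')
  T F F F  ✗ fails (B + A' + C)
  T F F T  ✗ fails (B + A' + C)
  T F T F  ✗ fails (C' + D + B)
  T F T T  ✗ fails (D' + C' + A')
  T T F F  ✗ fails (A' + B' + C)
  T T F T  ✗ fails (A' + B' + C)
  T T T F  ✓ satisfies all
  T T T T  ✗ fails (D' + C' + A')
5 of the 16 rows are models.

5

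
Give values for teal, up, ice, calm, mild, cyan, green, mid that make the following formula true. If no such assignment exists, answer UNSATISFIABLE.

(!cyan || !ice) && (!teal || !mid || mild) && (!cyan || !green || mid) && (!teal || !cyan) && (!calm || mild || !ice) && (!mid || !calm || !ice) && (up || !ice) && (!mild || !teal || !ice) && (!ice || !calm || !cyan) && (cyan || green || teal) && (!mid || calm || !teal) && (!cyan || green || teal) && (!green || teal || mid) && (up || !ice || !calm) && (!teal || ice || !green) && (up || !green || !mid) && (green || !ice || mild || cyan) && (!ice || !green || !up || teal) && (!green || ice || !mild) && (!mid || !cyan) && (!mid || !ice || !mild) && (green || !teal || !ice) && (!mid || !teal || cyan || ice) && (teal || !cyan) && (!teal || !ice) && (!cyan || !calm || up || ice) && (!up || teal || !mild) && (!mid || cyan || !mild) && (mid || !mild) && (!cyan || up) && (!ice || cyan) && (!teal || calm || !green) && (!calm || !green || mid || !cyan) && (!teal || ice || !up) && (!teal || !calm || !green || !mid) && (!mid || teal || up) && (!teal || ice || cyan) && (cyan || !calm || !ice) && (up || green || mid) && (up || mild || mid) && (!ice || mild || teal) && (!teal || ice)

Suppose cyan = false.
Unit clause (!ice) forces ice = false.
Unit clause (!teal) forces teal = false.
Unit clause (green) forces green = true.
Unit clause (mid) forces mid = true.
Unit clause (up) forces up = true.
Unit clause (!mild) forces mild = false.
No clause remains; calm is free.

teal ↦ false; up ↦ true; ice ↦ false; calm ↦ false; mild ↦ false; cyan ↦ false; green ↦ true; mid ↦ true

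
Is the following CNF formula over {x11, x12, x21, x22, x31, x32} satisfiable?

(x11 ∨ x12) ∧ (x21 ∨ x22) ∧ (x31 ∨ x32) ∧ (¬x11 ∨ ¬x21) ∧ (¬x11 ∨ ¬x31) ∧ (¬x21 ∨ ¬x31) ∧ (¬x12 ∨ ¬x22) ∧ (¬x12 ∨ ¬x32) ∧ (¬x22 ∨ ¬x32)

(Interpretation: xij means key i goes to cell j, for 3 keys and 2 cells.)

No

Branch on x11: set x11 = True.
(¬x21) alone gives x21 = False.
(x22) alone gives x22 = True.
(¬x31) alone gives x31 = False.
(x32) alone gives x32 = True.
But (¬x32) is also a unit clause — contradiction.
So x11 must be the other value — set x11 = False.
(x12) alone gives x12 = True.
(¬x22) alone gives x22 = False.
(x21) alone gives x21 = True.
(¬x31) alone gives x31 = False.
(x32) alone gives x32 = True.
But (¬x32) is also a unit clause — contradiction.
Either choice for x11 ends in contradiction.
No assignment satisfies every clause.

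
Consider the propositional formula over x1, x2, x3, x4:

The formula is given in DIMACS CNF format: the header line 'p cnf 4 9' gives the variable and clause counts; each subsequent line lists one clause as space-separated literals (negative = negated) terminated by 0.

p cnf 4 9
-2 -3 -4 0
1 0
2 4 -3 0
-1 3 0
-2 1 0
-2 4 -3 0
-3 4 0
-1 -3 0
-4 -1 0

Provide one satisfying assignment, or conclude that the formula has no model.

From the singleton clause (x1), x1 = True.
From the singleton clause (x3), x3 = True.
That conflicts with the unit clause (¬x3).

UNSATISFIABLE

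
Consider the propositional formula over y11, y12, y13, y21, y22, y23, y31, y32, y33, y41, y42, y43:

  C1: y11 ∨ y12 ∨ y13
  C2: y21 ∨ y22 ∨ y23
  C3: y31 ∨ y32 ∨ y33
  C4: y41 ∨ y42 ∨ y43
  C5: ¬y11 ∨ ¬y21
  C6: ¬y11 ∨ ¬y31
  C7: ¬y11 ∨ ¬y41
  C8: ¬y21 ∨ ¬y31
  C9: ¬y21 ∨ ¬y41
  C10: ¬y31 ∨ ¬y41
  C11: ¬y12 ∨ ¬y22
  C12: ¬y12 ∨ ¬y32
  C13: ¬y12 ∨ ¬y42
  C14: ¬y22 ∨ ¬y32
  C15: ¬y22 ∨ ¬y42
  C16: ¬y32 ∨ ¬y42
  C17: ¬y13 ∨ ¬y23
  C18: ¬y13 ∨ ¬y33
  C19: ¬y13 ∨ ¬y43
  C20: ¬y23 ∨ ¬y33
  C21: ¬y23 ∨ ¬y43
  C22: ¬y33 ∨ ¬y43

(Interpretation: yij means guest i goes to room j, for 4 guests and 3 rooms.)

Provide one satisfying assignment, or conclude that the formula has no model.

UNSATISFIABLE

Try y11 = False.
Try y12 = True.
The clause (¬y22) is unit, so y22 = False.
The clause (¬y32) is unit, so y32 = False.
The clause (¬y42) is unit, so y42 = False.
Try y21 = True.
The clause (¬y31) is unit, so y31 = False.
The clause (y33) is unit, so y33 = True.
The clause (¬y41) is unit, so y41 = False.
The clause (y43) is unit, so y43 = True.
But (¬y43) is also a unit clause — contradiction.
That branch fails; take y21 = False instead.
The clause (y23) is unit, so y23 = True.
The clause (¬y13) is unit, so y13 = False.
The clause (¬y33) is unit, so y33 = False.
The clause (y31) is unit, so y31 = True.
The clause (¬y41) is unit, so y41 = False.
The clause (y43) is unit, so y43 = True.
But (¬y43) is also a unit clause — contradiction.
Neither y21 = True nor y21 = False works.
That branch fails; take y12 = False instead.
The clause (y13) is unit, so y13 = True.
The clause (¬y23) is unit, so y23 = False.
The clause (¬y33) is unit, so y33 = False.
The clause (¬y43) is unit, so y43 = False.
Try y21 = True.
The clause (¬y31) is unit, so y31 = False.
The clause (y32) is unit, so y32 = True.
The clause (¬y41) is unit, so y41 = False.
The clause (y42) is unit, so y42 = True.
But (¬y42) is also a unit clause — contradiction.
That branch fails; take y21 = False instead.
The clause (y22) is unit, so y22 = True.
The clause (¬y32) is unit, so y32 = False.
The clause (y31) is unit, so y31 = True.
The clause (¬y41) is unit, so y41 = False.
The clause (y42) is unit, so y42 = True.
But (¬y42) is also a unit clause — contradiction.
Neither y21 = True nor y21 = False works.
Neither y12 = True nor y12 = False works.
That branch fails; take y11 = True instead.
The clause (¬y21) is unit, so y21 = False.
The clause (¬y31) is unit, so y31 = False.
The clause (¬y41) is unit, so y41 = False.
Try y22 = True.
The clause (¬y12) is unit, so y12 = False.
The clause (¬y32) is unit, so y32 = False.
The clause (y33) is unit, so y33 = True.
The clause (¬y42) is unit, so y42 = False.
The clause (y43) is unit, so y43 = True.
But (¬y43) is also a unit clause — contradiction.
That branch fails; take y22 = False instead.
The clause (y23) is unit, so y23 = True.
The clause (¬y13) is unit, so y13 = False.
The clause (¬y33) is unit, so y33 = False.
The clause (y32) is unit, so y32 = True.
The clause (¬y12) is unit, so y12 = False.
The clause (¬y42) is unit, so y42 = False.
The clause (y43) is unit, so y43 = True.
But (¬y43) is also a unit clause — contradiction.
Neither y22 = True nor y22 = False works.
Neither y11 = True nor y11 = False works.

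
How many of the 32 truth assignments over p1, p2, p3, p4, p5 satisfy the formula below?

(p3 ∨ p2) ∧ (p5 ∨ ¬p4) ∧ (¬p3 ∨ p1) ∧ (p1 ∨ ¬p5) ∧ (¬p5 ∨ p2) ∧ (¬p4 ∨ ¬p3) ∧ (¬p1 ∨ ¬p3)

4

There are 2^5 = 32 truth assignments over (p1, p2, p3, p4, p5).
Split on p4. With p4 = True, the clauses containing p4 are satisfied and ¬p4 drops from the rest; 1 of the 2^4 = 16 assignments to the other variables satisfy what remains.
With p4 = False, by the same count on the reduced clause set, 3 assignments work.
(One model: p1=F, p2=T, p3=F, p4=F, p5=F.)
Total: 1 + 3 = 4.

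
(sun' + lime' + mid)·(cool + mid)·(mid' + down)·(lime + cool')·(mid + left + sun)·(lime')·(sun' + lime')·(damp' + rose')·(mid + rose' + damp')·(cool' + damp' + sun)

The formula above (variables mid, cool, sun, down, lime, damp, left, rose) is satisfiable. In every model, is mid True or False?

Suppose mid = 0.
Unit clause (cool) forces cool = 1.
Unit clause (lime) forces lime = 1.
But (lime') is also a unit clause — contradiction.
So every satisfying assignment has mid = True.

True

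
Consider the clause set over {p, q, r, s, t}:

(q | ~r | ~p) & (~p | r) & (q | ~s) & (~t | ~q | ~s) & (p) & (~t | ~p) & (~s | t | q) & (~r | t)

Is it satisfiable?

No

The clause (p) is unit, so p = 1.
The clause (r) is unit, so r = 1.
The clause (q) is unit, so q = 1.
The clause (~t) is unit, so t = 0.
Now (t) is unsatisfied and unit — conflict.
No assignment satisfies every clause.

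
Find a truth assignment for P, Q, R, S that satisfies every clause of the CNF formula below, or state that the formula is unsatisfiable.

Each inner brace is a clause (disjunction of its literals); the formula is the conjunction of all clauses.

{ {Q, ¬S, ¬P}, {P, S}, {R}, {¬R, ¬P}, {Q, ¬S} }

Unit clause (R) forces R = True.
Unit clause (¬P) forces P = False.
Unit clause (S) forces S = True.
Unit clause (Q) forces Q = True.
This assignment satisfies each clause.

P ↦ False,  Q ↦ True,  R ↦ True,  S ↦ True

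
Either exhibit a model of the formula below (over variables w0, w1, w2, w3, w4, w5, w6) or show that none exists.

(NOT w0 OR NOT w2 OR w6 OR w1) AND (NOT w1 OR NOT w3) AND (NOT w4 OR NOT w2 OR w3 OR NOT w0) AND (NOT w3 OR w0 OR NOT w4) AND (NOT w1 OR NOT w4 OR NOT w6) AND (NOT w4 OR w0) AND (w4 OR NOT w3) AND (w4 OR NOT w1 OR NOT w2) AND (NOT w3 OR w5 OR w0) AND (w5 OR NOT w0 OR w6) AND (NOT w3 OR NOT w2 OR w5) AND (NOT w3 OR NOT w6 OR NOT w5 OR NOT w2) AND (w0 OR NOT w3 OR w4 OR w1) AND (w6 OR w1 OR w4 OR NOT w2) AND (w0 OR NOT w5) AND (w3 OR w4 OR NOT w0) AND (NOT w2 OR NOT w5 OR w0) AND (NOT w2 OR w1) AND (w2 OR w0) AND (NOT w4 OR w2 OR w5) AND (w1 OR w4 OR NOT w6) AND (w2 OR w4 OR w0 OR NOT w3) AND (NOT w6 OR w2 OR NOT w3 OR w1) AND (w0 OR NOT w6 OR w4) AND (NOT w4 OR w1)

Suppose w1 = true.
The clause (NOT w3) is unit, so w3 = false.
Suppose w4 = true.
The clause (NOT w6) is unit, so w6 = false.
The clause (w0) is unit, so w0 = true.
The clause (NOT w2) is unit, so w2 = false.
The clause (w5) is unit, so w5 = true.
All clauses are satisfied.

w0: true, w1: true, w2: false, w3: false, w4: true, w5: true, w6: false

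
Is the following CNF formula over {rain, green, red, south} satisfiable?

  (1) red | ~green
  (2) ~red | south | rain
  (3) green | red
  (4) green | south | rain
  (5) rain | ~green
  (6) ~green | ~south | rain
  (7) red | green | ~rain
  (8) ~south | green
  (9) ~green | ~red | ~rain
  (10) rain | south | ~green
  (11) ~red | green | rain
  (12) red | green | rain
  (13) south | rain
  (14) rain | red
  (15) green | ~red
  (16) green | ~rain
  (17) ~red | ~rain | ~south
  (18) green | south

Unsatisfiable

Case red = 1:
From the singleton clause (green), green = 1.
From the singleton clause (rain), rain = 1.
That conflicts with the unit clause (~rain).
So red must be the other value — set red = 0.
From the singleton clause (~green), green = 0.
That conflicts with the unit clause (green).
Neither red = 1 nor red = 0 works.
No assignment satisfies every clause.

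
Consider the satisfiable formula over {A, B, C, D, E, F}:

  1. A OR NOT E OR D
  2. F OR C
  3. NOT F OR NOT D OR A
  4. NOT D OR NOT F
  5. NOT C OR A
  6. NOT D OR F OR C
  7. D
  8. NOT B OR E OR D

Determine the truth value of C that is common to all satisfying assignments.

True

Suppose C = false.
(F) alone gives F = true.
(NOT D) alone gives D = false.
Now (D) is unsatisfied and unit — conflict.
So every satisfying assignment has C = True.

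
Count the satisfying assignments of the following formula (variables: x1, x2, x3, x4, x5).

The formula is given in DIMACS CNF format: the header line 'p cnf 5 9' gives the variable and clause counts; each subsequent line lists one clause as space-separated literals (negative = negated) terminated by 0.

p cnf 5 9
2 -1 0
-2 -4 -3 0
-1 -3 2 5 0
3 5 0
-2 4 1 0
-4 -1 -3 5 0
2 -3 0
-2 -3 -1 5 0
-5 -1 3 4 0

There are 2^5 = 32 truth assignments over (x1, x2, x3, x4, x5).
Split on x1. With x1 = True, the clauses containing x1 are satisfied and ¬x1 drops from the rest; 2 of the 2^4 = 16 assignments to the other variables satisfy what remains.
With x1 = False, by the same count on the reduced clause set, 3 assignments work.
(One model: x1=F, x2=F, x3=F, x4=F, x5=T.)
Total: 2 + 3 = 5.

5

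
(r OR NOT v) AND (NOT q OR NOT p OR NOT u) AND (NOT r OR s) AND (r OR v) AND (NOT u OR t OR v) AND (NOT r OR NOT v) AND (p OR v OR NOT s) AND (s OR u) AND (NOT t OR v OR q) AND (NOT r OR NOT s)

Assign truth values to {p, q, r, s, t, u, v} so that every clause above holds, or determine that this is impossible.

Case r = true:
From the singleton clause (s), s = true.
Now (NOT s) is unsatisfied and unit — conflict.
Undo r and try r = false.
From the singleton clause (NOT v), v = false.
Now (v) is unsatisfied and unit — conflict.
Both values of r lead to a conflict.

UNSATISFIABLE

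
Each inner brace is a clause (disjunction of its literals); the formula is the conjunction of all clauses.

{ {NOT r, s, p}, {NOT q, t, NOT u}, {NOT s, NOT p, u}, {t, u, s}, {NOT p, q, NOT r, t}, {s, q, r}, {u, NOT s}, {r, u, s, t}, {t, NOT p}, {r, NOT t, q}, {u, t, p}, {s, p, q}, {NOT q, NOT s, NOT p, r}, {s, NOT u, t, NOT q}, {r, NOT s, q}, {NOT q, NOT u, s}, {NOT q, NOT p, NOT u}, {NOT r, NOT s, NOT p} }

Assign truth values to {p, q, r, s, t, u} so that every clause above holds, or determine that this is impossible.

Case u = false:
The clause (NOT s) is unit, so s = false.
The clause (t) is unit, so t = true.
Case r = false:
The clause (q) is unit, so q = true.
All clauses hold; p can take either value.

p ↦ true; q ↦ true; r ↦ false; s ↦ false; t ↦ true; u ↦ false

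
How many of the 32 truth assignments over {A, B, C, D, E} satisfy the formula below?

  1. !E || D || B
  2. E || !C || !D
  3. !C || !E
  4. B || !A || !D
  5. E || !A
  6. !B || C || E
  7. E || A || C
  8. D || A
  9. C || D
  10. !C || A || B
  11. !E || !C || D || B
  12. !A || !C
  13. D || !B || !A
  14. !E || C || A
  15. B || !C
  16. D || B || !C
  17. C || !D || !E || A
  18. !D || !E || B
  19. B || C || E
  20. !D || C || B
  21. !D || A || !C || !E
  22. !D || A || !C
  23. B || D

There are 2^5 = 32 truth assignments over (A, B, C, D, E).
Split on A. With A = true, the clauses containing A are satisfied and !A drops from the rest; 1 of the 2^4 = 16 assignments to the other variables satisfy what remains.
With A = false, by the same count on the reduced clause set, 0 assignments work.
(One model: A=T, B=T, C=F, D=T, E=T.)
Total: 1 + 0 = 1.

1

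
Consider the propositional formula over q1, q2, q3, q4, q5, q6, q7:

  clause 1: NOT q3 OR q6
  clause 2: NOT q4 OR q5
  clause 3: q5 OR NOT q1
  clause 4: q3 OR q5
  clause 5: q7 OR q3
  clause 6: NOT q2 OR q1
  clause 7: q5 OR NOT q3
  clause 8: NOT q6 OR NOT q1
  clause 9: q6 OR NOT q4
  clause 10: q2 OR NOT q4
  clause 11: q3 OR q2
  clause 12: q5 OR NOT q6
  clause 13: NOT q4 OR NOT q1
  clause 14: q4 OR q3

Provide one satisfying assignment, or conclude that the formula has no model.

Branch on q3: set q3 = true.
From the singleton clause (q6), q6 = true.
From the singleton clause (q5), q5 = true.
From the singleton clause (NOT q1), q1 = false.
From the singleton clause (NOT q2), q2 = false.
From the singleton clause (NOT q4), q4 = false.
All clauses hold; q7 can take either value.

q1=false,  q2=false,  q3=true,  q4=false,  q5=true,  q6=true,  q7=false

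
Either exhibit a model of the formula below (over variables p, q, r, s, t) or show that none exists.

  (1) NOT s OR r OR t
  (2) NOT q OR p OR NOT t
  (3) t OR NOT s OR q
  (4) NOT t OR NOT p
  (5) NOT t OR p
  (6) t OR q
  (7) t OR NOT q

Suppose t = false.
From the singleton clause (q), q = true.
But (NOT q) is also a unit clause — contradiction.
Undo t and try t = true.
From the singleton clause (NOT p), p = false.
But (p) is also a unit clause — contradiction.
Both values of t lead to a conflict.

UNSATISFIABLE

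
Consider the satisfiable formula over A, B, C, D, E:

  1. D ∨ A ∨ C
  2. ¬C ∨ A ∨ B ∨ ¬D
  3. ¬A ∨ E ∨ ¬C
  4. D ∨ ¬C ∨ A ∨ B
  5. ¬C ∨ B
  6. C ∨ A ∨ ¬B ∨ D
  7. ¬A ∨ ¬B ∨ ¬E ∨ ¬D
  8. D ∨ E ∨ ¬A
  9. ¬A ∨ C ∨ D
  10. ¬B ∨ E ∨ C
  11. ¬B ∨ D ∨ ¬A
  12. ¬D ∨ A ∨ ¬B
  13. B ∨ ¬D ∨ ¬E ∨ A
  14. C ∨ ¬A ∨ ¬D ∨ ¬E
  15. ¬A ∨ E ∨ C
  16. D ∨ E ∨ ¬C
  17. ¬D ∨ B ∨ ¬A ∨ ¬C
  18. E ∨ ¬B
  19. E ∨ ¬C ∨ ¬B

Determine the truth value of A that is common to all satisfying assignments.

False

Suppose A = True.
Suppose E = True.
Suppose C = False.
The clause (D) is unit, so D = True.
Now (¬D) is unsatisfied and unit — conflict.
Undo C and try C = True.
The clause (B) is unit, so B = True.
The clause (¬D) is unit, so D = False.
Now (D) is unsatisfied and unit — conflict.
Neither C = True nor C = False works.
Undo E and try E = False.
The clause (¬C) is unit, so C = False.
Now (C) is unsatisfied and unit — conflict.
Neither E = True nor E = False works.
So every satisfying assignment has A = False.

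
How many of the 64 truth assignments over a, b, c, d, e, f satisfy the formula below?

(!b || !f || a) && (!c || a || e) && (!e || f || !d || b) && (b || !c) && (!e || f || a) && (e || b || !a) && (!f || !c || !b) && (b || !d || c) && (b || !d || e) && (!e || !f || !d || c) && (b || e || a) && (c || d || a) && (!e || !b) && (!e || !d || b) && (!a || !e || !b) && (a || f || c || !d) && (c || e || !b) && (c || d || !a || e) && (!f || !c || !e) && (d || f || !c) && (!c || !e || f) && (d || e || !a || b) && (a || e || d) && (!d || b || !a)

3

There are 2^6 = 64 truth assignments over (a, b, c, d, e, f).
Split on a. With a = true, the clauses containing a are satisfied and !a drops from the rest; 3 of the 2^5 = 32 assignments to the other variables satisfy what remains.
With a = false, by the same count on the reduced clause set, 0 assignments work.
Total: 3 + 0 = 3.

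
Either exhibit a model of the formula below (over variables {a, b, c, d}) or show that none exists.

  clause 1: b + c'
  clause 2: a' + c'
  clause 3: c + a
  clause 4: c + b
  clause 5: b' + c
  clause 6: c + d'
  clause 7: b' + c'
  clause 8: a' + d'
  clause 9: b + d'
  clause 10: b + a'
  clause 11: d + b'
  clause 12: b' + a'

UNSATISFIABLE

Try b = 1.
From the singleton clause (c), c = 1.
But (c') is also a unit clause — contradiction.
That branch fails; take b = 0 instead.
From the singleton clause (c'), c = 0.
But (c) is also a unit clause — contradiction.
Neither b = 1 nor b = 0 works.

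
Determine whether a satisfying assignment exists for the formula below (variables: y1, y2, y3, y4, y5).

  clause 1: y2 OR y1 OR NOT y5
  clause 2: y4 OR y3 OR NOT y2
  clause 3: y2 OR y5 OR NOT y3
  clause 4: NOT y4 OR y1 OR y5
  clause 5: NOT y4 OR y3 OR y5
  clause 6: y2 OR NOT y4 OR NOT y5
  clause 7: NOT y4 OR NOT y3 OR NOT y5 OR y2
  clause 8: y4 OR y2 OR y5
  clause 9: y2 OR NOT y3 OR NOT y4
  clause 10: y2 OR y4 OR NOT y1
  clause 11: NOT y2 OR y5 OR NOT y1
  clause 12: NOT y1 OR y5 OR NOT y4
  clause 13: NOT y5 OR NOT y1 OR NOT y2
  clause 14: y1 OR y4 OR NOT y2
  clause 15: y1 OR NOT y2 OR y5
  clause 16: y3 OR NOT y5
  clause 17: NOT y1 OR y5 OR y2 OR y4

Satisfiable

Suppose y3 = true.
Suppose y2 = true.
Suppose y5 = true.
Unit clause (NOT y1) forces y1 = false.
Unit clause (y4) forces y4 = true.
Every clause now holds.
A satisfying assignment: y1: false,  y2: true,  y3: true,  y4: true,  y5: true.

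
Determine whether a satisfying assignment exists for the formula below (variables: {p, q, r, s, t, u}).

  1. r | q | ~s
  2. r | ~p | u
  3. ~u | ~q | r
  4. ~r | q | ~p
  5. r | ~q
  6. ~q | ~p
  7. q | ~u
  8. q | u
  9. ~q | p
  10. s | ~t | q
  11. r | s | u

Suppose r = 1.
Suppose q = 1.
From the singleton clause (~p), p = 0.
But (p) is also a unit clause — contradiction.
Backtrack on q: now try q = 0.
From the singleton clause (~p), p = 0.
From the singleton clause (~u), u = 0.
But (u) is also a unit clause — contradiction.
Both values of q lead to a conflict.
Backtrack on r: now try r = 0.
From the singleton clause (~q), q = 0.
From the singleton clause (~s), s = 0.
From the singleton clause (~u), u = 0.
But (u) is also a unit clause — contradiction.
Both values of r lead to a conflict.
No assignment satisfies every clause.

No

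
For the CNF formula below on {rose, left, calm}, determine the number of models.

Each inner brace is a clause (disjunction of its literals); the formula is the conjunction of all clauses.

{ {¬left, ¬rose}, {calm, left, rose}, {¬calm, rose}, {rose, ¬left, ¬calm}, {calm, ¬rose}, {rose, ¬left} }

There are 2^3 = 8 truth assignments over (rose, left, calm).
Split on left. With left = True, the clauses containing left are satisfied and ¬left drops from the rest; 0 of the 2^2 = 4 assignments to the other variables satisfy what remains.
With left = False, by the same count on the reduced clause set, 1 assignment works.
Total: 0 + 1 = 1.

1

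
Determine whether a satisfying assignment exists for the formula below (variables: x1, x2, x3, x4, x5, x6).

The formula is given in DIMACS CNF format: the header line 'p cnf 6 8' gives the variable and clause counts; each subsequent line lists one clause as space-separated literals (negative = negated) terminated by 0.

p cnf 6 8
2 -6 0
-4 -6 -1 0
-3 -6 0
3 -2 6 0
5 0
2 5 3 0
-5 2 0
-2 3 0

Yes, satisfiable

From the singleton clause (x5), x5 = True.
From the singleton clause (x2), x2 = True.
From the singleton clause (x3), x3 = True.
From the singleton clause (¬x6), x6 = False.
Every clause is now satisfied; x1, x4 are unconstrained.
A satisfying assignment: x1 ↦ False; x2 ↦ True; x3 ↦ True; x4 ↦ True; x5 ↦ True; x6 ↦ False.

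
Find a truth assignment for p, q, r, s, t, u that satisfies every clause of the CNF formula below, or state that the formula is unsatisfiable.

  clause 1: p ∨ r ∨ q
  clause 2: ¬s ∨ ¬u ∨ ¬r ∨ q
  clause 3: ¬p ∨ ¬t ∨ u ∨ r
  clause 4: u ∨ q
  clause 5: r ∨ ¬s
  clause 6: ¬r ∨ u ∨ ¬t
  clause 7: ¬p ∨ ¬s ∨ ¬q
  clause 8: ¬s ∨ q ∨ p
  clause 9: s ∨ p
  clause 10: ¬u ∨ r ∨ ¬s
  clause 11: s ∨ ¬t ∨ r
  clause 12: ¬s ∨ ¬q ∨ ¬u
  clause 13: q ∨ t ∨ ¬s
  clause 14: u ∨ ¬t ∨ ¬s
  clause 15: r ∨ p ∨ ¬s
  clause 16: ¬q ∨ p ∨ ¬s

Suppose u = True.
Suppose r = False.
The clause (¬s) is unit, so s = False.
The clause (p) is unit, so p = True.
The clause (¬t) is unit, so t = False.
No clause remains; q is free.

p=True,  q=False,  r=False,  s=False,  t=False,  u=True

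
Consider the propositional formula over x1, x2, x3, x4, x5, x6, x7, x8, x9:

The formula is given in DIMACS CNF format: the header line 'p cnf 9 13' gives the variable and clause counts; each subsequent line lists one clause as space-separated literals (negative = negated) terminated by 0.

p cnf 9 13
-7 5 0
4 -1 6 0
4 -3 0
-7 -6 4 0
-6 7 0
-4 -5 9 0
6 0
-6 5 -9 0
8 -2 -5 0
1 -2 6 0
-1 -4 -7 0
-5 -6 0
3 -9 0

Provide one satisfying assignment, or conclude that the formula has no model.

Unit clause (x6) forces x6 = True.
Unit clause (x7) forces x7 = True.
Unit clause (x5) forces x5 = True.
That conflicts with the unit clause (¬x5).

UNSATISFIABLE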